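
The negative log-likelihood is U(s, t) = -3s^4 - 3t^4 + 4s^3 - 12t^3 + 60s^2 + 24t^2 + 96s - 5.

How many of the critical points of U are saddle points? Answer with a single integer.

U separates as a function of s plus a function of t, so ∇U=0 decouples.
∂U/∂s = -12(s - 4)(s + 1)(s + 2) = 0 at s ∈ {-2, -1, 4}; ∂U/∂t = -12t(t - 1)(t + 4) = 0 at t ∈ {-4, 0, 1}.
The Hessian is diagonal: diag(U_ss, U_tt). Second derivatives: U_ss(-2)=-72, U_ss(-1)=60, U_ss(4)=-360; U_tt(-4)=-240, U_tt(0)=48, U_tt(1)=-60.
Saddle points occur where the two diagonal entries have opposite signs: (-2, 0), (-1, -4), (-1, 1), (4, 0). Count: 4.

4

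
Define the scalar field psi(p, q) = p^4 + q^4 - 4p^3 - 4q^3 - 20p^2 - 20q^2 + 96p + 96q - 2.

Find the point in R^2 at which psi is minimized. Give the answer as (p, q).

(-3, -3)

psi(p,q) separates as A(p) + B(q) − 2, so its minimum is min A + min B − 2.
A'(p) = 4(p - 4)(p - 2)(p + 3) vanishes at p ∈ {-3, 2, 4}; B'(q) = 4(q - 4)(q - 2)(q + 3) vanishes at q ∈ {-3, 2, 4}.
Local minima of A (where A''>0): A(-3)=-279, A(4)=64. Local minima of B: B(-3)=-279, B(4)=64.
So the global minimum of psi is A(-3) + B(-3) − 2 = -279 − 279 − 2 = -560, attained at (-3, -3).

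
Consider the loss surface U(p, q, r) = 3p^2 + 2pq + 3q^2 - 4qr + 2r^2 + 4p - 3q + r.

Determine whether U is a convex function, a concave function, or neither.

convex

U is quadratic, so its Hessian is the constant matrix H = [[6, 2, 0], [2, 6, -4], [0, -4, 4]].
Leading principal minors: 6, 32, 32.
All positive ⇒ H ≻ 0 ⇒ convex.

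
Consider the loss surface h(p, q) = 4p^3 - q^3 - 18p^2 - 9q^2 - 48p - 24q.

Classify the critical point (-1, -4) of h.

The mixed partial ∂²h/∂p∂q is 0, so the Hessian at any point is diag(h_pp, h_qq) = diag(12(2p - 3), -6(q + 3)).
At (-1, -4): H = diag(-60, 6).
The eigenvalues have opposite signs, so H is indefinite: a saddle point.

saddle point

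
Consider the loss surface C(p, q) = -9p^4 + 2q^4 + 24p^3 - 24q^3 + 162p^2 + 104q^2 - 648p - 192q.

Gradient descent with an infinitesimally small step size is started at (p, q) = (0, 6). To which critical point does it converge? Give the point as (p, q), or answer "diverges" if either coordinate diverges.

(2, 4)

C is separable, so gradient descent decouples: p follows -∂C/∂p, q follows -∂C/∂q.
∂C/∂p = -36(p - 3)(p - 2)(p + 3); at p=0 this is -648, so p increases.
∂C/∂q = 8(q - 4)(q - 3)(q - 2); at q=6 this is 192, so q decreases.
p converges to its nearest critical value 2 (a local min of the p-part); q converges to 4. The iterate converges to (2, 4).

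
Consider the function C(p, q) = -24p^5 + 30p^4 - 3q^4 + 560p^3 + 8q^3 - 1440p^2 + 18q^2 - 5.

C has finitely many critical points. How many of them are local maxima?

C separates as a function of p plus a function of q, so ∇C=0 decouples.
∂C/∂p = -120p(p - 3)(p - 2)(p + 4) = 0 at p ∈ {-4, 0, 2, 3}; ∂C/∂q = -12q(q - 3)(q + 1) = 0 at q ∈ {-1, 0, 3}.
The Hessian is diagonal: diag(C_pp, C_qq). Second derivatives: C_pp(-4)=20160, C_pp(0)=-2880, C_pp(2)=1440, C_pp(3)=-2520; C_qq(-1)=-48, C_qq(0)=36, C_qq(3)=-144.
Local maxima occur where both diagonal entries negative: (0, -1), (0, 3), (3, -1), (3, 3). Count: 4.

4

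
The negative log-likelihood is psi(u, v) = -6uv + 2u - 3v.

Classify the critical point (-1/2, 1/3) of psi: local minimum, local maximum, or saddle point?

The Hessian of psi is constant: H = [[0, -6], [-6, 0]].
det(H) = 0·0 − (-6)² = -36.
Since det(H) < 0, H is indefinite and the critical point is a saddle point.

saddle point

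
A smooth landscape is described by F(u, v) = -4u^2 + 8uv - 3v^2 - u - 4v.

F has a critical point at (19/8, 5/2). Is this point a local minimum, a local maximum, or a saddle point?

saddle point

The Hessian of F is constant: H = [[-8, 8], [8, -6]].
det(H) = (-8)·(-6) − 8² = -16.
Since det(H) < 0, H is indefinite and the critical point is a saddle point.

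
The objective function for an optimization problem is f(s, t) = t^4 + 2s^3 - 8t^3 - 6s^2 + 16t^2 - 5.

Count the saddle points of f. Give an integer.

3

f separates as a function of s plus a function of t, so ∇f=0 decouples.
∂f/∂s = 6s(s - 2) = 0 at s ∈ {0, 2}; ∂f/∂t = 4t(t - 4)(t - 2) = 0 at t ∈ {0, 2, 4}.
The Hessian is diagonal: diag(f_ss, f_tt). Second derivatives: f_ss(0)=-12, f_ss(2)=12; f_tt(0)=32, f_tt(2)=-16, f_tt(4)=32.
Saddle points occur where the two diagonal entries have opposite signs: (0, 0), (0, 4), (2, 2). Count: 3.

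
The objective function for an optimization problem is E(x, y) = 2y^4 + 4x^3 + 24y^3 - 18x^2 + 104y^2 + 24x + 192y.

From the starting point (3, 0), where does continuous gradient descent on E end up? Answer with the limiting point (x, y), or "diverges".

(2, -2)

E is separable, so gradient descent decouples: x follows -∂E/∂x, y follows -∂E/∂y.
∂E/∂x = 12(x - 2)(x - 1); at x=3 this is 24, so x decreases.
∂E/∂y = 8(y + 2)(y + 3)(y + 4); at y=0 this is 192, so y decreases.
x converges to its nearest critical value 2 (a local min of the x-part); y converges to -2. The iterate converges to (2, -2).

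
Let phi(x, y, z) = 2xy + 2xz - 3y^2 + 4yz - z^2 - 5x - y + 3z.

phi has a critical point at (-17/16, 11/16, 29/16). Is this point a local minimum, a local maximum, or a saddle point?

The Hessian is constant: H = [[0, 2, 2], [2, -6, 4], [2, 4, -2]].
Leading principal minors: Δ₁ = 0, Δ₂ = -4, Δ₃ = 64.
The minors fit neither the all-positive nor the alternating-sign pattern, so H is indefinite: a saddle point.

saddle point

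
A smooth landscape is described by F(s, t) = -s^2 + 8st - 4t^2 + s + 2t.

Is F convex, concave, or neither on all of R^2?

F is quadratic, so its Hessian is the constant matrix H = [[-2, 8], [8, -8]].
det(H) = -48, tr(H) = -10.
det(H) < 0, so H is indefinite: neither convex nor concave.

neither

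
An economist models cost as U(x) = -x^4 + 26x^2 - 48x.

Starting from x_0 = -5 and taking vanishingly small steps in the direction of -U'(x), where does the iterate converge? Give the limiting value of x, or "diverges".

diverges

U'(x) = -4(x - 3)(x - 1)(x + 4), so U'(-5) = 192.
Gradient descent moves in the -U' direction, i.e. x is decreasing.
There is no critical point below x=-5, and U' keeps the same sign, so the iterate runs off to −∞.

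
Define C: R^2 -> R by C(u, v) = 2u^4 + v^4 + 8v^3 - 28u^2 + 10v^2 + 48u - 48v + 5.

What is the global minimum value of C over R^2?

C(u,v) separates as P(u) + Q(v) + 5, so its minimum is min P + min Q + 5.
P'(u) = 8(u - 2)(u - 1)(u + 3) vanishes at u ∈ {-3, 1, 2}; Q'(v) = 4(v - 1)(v + 3)(v + 4) vanishes at v ∈ {-4, -3, 1}.
Local minima of P (where P''>0): P(-3)=-234, P(2)=16. Local minima of Q: Q(-4)=96, Q(1)=-29.
So the global minimum of C is P(-3) + Q(1) + 5 = -234 − 29 + 5 = -258, attained at (-3, 1).

-258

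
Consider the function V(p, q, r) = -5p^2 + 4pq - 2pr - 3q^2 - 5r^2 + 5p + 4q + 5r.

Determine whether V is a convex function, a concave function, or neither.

concave

V is quadratic, so its Hessian is the constant matrix H = [[-10, 4, -2], [4, -6, 0], [-2, 0, -10]].
Leading principal minors: -10, 44, -416.
Signs alternate −, +, − ⇒ H ≺ 0 ⇒ concave.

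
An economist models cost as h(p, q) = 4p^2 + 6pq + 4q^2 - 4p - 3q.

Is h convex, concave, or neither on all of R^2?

h is quadratic, so its Hessian is the constant matrix H = [[8, 6], [6, 8]].
det(H) = 28, tr(H) = 16.
det(H) > 0 and tr(H) > 0, so H is positive definite everywhere: convex.

convex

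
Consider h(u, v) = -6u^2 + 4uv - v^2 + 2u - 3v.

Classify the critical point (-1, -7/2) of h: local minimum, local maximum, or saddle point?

The Hessian of h is constant: H = [[-12, 4], [4, -2]].
det(H) = (-12)·(-2) − 4² = 8.
det(H) > 0 and tr(H) = -14 < 0, so H is negative definite and the point is a local maximum.

local maximum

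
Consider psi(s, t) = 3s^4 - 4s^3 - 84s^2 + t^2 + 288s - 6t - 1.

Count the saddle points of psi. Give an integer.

1

psi separates as a function of s plus a function of t, so ∇psi=0 decouples.
∂psi/∂s = 12(s - 3)(s - 2)(s + 4) = 0 at s ∈ {-4, 2, 3}; ∂psi/∂t = 2(t - 3) = 0 at t ∈ {3}.
The Hessian is diagonal: diag(psi_ss, psi_tt). Second derivatives: psi_ss(-4)=504, psi_ss(2)=-72, psi_ss(3)=84; psi_tt(3)=2.
Saddle points occur where the two diagonal entries have opposite signs: (2, 3). Count: 1.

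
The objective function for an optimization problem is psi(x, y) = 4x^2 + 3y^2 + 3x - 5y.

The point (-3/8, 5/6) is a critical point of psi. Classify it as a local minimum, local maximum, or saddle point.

The Hessian of psi is constant: H = [[8, 0], [0, 6]].
det(H) = 8·6 − 0² = 48.
det(H) > 0 and tr(H) = 14 > 0, so H is positive definite and the point is a local minimum.

local minimum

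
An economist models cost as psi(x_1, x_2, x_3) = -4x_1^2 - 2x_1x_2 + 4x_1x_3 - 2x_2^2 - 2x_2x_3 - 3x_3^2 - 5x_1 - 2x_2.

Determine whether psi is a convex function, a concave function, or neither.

psi is quadratic, so its Hessian is the constant matrix H = [[-8, -2, 4], [-2, -4, -2], [4, -2, -6]].
Leading principal minors: -8, 28, -40.
Signs alternate −, +, − ⇒ H ≺ 0 ⇒ concave.

concave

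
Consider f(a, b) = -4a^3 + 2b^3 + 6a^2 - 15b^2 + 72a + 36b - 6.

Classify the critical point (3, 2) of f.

local maximum

The mixed partial ∂²f/∂a∂b is 0, so the Hessian at any point is diag(f_aa, f_bb) = diag(12(-2a + 1), 6(2b - 5)).
At (3, 2): H = diag(-60, -6).
Both eigenvalues are negative, so H is negative definite: a local maximum.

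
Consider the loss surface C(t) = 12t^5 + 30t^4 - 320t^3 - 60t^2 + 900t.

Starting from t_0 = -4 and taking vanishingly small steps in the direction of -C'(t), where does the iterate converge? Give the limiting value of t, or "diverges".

C'(t) = 60(t - 3)(t - 1)(t + 1)(t + 5), so C'(-4) = -6300.
Gradient descent moves in the -C' direction, i.e. t is increasing.
The nearest critical point in that direction is t = -1, where C'' = 1920 > 0 (a local minimum). The iterate converges there.

-1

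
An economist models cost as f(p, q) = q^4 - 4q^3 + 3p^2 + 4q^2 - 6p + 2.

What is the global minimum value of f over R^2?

-1

f(p,q) separates as A(p) + B(q) + 2, so its minimum is min A + min B + 2.
A'(p) = 6p - 6 vanishes at p ∈ {1}; B'(q) = 4q(q - 2)(q - 1) vanishes at q ∈ {0, 1, 2}.
Local minima of A (where A''>0): A(1)=-3. Local minima of B: B(0)=0, B(2)=0.
So the global minimum of f is A(1) + B(0) + 2 = -3 + 0 + 2 = -1, attained at (1, 0).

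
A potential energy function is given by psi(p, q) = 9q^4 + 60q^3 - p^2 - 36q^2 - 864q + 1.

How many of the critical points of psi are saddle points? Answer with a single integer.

psi separates as a function of p plus a function of q, so ∇psi=0 decouples.
∂psi/∂p = -2p = 0 at p ∈ {0}; ∂psi/∂q = 36(q - 2)(q + 3)(q + 4) = 0 at q ∈ {-4, -3, 2}.
The Hessian is diagonal: diag(psi_pp, psi_qq). Second derivatives: psi_pp(0)=-2; psi_qq(-4)=216, psi_qq(-3)=-180, psi_qq(2)=1080.
Saddle points occur where the two diagonal entries have opposite signs: (0, -4), (0, 2). Count: 2.

2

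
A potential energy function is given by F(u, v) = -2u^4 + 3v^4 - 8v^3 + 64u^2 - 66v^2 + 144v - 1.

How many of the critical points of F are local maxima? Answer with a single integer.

2

F separates as a function of u plus a function of v, so ∇F=0 decouples.
∂F/∂u = -8u(u - 4)(u + 4) = 0 at u ∈ {-4, 0, 4}; ∂F/∂v = 12(v - 4)(v - 1)(v + 3) = 0 at v ∈ {-3, 1, 4}.
The Hessian is diagonal: diag(F_uu, F_vv). Second derivatives: F_uu(-4)=-256, F_uu(0)=128, F_uu(4)=-256; F_vv(-3)=336, F_vv(1)=-144, F_vv(4)=252.
Local maxima occur where both diagonal entries negative: (-4, 1), (4, 1). Count: 2.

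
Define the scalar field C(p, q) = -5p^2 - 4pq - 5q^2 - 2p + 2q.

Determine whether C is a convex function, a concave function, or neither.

C is quadratic, so its Hessian is the constant matrix H = [[-10, -4], [-4, -10]].
det(H) = 84, tr(H) = -20.
det(H) > 0 and tr(H) < 0, so H is negative definite everywhere: concave.

concave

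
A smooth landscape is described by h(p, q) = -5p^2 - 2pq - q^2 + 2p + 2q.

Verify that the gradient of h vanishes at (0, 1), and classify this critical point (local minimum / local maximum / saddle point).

local maximum

∇h = (-10p - 2q + 2, -2p - 2q + 2); substituting (0, 1) gives ∇h = (0, 0), so (0, 1) is indeed a critical point.
The Hessian of h is constant: H = [[-10, -2], [-2, -2]].
det(H) = (-10)·(-2) − (-2)² = 16.
det(H) > 0 and tr(H) = -12 < 0, so H is negative definite and the point is a local maximum.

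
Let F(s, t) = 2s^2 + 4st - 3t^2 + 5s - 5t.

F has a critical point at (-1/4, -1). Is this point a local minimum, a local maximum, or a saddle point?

The Hessian of F is constant: H = [[4, 4], [4, -6]].
det(H) = 4·(-6) − 4² = -40.
Since det(H) < 0, H is indefinite and the critical point is a saddle point.

saddle point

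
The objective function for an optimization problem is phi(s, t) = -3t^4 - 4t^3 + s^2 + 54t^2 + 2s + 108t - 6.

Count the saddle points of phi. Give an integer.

2

phi separates as a function of s plus a function of t, so ∇phi=0 decouples.
∂phi/∂s = 2(s + 1) = 0 at s ∈ {-1}; ∂phi/∂t = -12(t - 3)(t + 1)(t + 3) = 0 at t ∈ {-3, -1, 3}.
The Hessian is diagonal: diag(phi_ss, phi_tt). Second derivatives: phi_ss(-1)=2; phi_tt(-3)=-144, phi_tt(-1)=96, phi_tt(3)=-288.
Saddle points occur where the two diagonal entries have opposite signs: (-1, -3), (-1, 3). Count: 2.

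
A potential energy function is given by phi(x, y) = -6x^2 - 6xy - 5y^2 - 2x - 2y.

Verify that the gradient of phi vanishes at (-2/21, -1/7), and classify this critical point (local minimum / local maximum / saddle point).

∇phi = (-12x - 6y - 2, -6x - 10y - 2); substituting (-2/21, -1/7) gives ∇phi = (0, 0), so (-2/21, -1/7) is indeed a critical point.
The Hessian of phi is constant: H = [[-12, -6], [-6, -10]].
det(H) = (-12)·(-10) − (-6)² = 84.
det(H) > 0 and tr(H) = -22 < 0, so H is negative definite and the point is a local maximum.

local maximum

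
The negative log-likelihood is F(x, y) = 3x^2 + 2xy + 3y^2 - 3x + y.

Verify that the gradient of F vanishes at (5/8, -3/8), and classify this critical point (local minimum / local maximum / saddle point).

local minimum

∇F = (6x + 2y - 3, 2x + 6y + 1); substituting (5/8, -3/8) gives ∇F = (0, 0), so (5/8, -3/8) is indeed a critical point.
The Hessian of F is constant: H = [[6, 2], [2, 6]].
det(H) = 6·6 − 2² = 32.
det(H) > 0 and tr(H) = 12 > 0, so H is positive definite and the point is a local minimum.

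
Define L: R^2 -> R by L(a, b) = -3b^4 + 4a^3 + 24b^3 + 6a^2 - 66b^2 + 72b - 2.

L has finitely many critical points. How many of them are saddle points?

3

L separates as a function of a plus a function of b, so ∇L=0 decouples.
∂L/∂a = 12a(a + 1) = 0 at a ∈ {-1, 0}; ∂L/∂b = -12(b - 3)(b - 2)(b - 1) = 0 at b ∈ {1, 2, 3}.
The Hessian is diagonal: diag(L_aa, L_bb). Second derivatives: L_aa(-1)=-12, L_aa(0)=12; L_bb(1)=-24, L_bb(2)=12, L_bb(3)=-24.
Saddle points occur where the two diagonal entries have opposite signs: (-1, 2), (0, 1), (0, 3). Count: 3.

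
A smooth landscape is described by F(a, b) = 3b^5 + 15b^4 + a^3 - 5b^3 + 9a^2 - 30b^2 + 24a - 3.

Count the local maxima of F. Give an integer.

F separates as a function of a plus a function of b, so ∇F=0 decouples.
∂F/∂a = 3(a + 2)(a + 4) = 0 at a ∈ {-4, -2}; ∂F/∂b = 15b(b - 1)(b + 1)(b + 4) = 0 at b ∈ {-4, -1, 0, 1}.
The Hessian is diagonal: diag(F_aa, F_bb). Second derivatives: F_aa(-4)=-6, F_aa(-2)=6; F_bb(-4)=-900, F_bb(-1)=90, F_bb(0)=-60, F_bb(1)=150.
Local maxima occur where both diagonal entries negative: (-4, -4), (-4, 0). Count: 2.

2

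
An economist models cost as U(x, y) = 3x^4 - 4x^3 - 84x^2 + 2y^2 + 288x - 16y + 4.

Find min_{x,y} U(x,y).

U(x,y) separates as P(x) + Q(y) + 4, so its minimum is min P + min Q + 4.
P'(x) = 12(x - 3)(x - 2)(x + 4) vanishes at x ∈ {-4, 2, 3}; Q'(y) = 4y - 16 vanishes at y ∈ {4}.
Local minima of P (where P''>0): P(-4)=-1472, P(3)=243. Local minima of Q: Q(4)=-32.
So the global minimum of U is P(-4) + Q(4) + 4 = -1472 − 32 + 4 = -1500, attained at (-4, 4).

-1500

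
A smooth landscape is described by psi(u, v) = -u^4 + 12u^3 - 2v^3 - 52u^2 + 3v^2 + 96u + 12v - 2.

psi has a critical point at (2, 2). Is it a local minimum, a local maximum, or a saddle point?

local maximum

The mixed partial ∂²psi/∂u∂v is 0, so the Hessian at any point is diag(psi_uu, psi_vv) = diag(4(-3u^2 + 18u - 26), 6(-2v + 1)).
At (2, 2): H = diag(-8, -18).
Both eigenvalues are negative, so H is negative definite: a local maximum.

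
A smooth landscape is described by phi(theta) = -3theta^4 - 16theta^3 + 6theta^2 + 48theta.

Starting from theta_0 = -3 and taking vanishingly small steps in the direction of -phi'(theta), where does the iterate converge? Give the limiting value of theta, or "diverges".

phi'(theta) = -12(theta - 1)(theta + 1)(theta + 4), so phi'(-3) = -96.
Gradient descent moves in the -phi' direction, i.e. theta is increasing.
The nearest critical point in that direction is theta = -1, where phi'' = 72 > 0 (a local minimum). The iterate converges there.

-1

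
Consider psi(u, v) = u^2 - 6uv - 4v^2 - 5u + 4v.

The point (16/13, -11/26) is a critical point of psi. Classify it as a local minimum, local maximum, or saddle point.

saddle point

The Hessian of psi is constant: H = [[2, -6], [-6, -8]].
det(H) = 2·(-8) − (-6)² = -52.
Since det(H) < 0, H is indefinite and the critical point is a saddle point.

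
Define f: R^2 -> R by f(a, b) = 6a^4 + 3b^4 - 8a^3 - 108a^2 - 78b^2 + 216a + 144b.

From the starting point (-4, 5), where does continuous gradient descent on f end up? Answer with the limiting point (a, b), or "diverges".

f is separable, so gradient descent decouples: a follows -∂f/∂a, b follows -∂f/∂b.
∂f/∂a = 24(a - 3)(a - 1)(a + 3); at a=-4 this is -840, so a increases.
∂f/∂b = 12(b - 3)(b - 1)(b + 4); at b=5 this is 864, so b decreases.
a converges to its nearest critical value -3 (a local min of the a-part); b converges to 3. The iterate converges to (-3, 3).

(-3, 3)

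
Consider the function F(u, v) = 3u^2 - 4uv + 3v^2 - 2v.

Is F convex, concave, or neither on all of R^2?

convex

F is quadratic, so its Hessian is the constant matrix H = [[6, -4], [-4, 6]].
det(H) = 20, tr(H) = 12.
det(H) > 0 and tr(H) > 0, so H is positive definite everywhere: convex.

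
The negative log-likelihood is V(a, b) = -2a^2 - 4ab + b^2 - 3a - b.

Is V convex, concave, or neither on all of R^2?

neither

V is quadratic, so its Hessian is the constant matrix H = [[-4, -4], [-4, 2]].
det(H) = -24, tr(H) = -2.
det(H) < 0, so H is indefinite: neither convex nor concave.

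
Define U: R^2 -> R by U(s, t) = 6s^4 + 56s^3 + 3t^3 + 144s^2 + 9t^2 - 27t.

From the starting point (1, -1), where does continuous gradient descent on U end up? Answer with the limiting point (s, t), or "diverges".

U is separable, so gradient descent decouples: s follows -∂U/∂s, t follows -∂U/∂t.
∂U/∂s = 24s(s + 3)(s + 4); at s=1 this is 480, so s decreases.
∂U/∂t = 9(t - 1)(t + 3); at t=-1 this is -36, so t increases.
s converges to its nearest critical value 0 (a local min of the s-part); t converges to 1. The iterate converges to (0, 1).

(0, 1)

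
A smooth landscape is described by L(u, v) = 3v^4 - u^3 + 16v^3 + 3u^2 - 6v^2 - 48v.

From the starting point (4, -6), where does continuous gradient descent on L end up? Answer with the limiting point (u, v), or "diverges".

L is separable, so gradient descent decouples: u follows -∂L/∂u, v follows -∂L/∂v.
∂L/∂u = -3u(u - 2); at u=4 this is -24, so u increases.
∂L/∂v = 12(v - 1)(v + 1)(v + 4); at v=-6 this is -840, so v increases.
The u-coordinate has no critical point in that direction and runs off to infinity.

diverges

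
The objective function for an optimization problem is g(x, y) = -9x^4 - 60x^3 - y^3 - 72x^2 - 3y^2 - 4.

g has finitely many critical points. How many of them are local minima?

1

g separates as a function of x plus a function of y, so ∇g=0 decouples.
∂g/∂x = -36x(x + 1)(x + 4) = 0 at x ∈ {-4, -1, 0}; ∂g/∂y = -3y(y + 2) = 0 at y ∈ {-2, 0}.
The Hessian is diagonal: diag(g_xx, g_yy). Second derivatives: g_xx(-4)=-432, g_xx(-1)=108, g_xx(0)=-144; g_yy(-2)=6, g_yy(0)=-6.
Local minima occur where both diagonal entries positive: (-1, -2). Count: 1.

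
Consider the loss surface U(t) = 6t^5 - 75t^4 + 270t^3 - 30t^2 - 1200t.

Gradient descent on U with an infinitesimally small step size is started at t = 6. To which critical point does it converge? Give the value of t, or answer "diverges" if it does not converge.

5

U'(t) = 30(t - 5)(t - 4)(t - 2)(t + 1), so U'(6) = 1680.
Gradient descent moves in the -U' direction, i.e. t is decreasing.
The nearest critical point in that direction is t = 5, where U'' = 540 > 0 (a local minimum). The iterate converges there.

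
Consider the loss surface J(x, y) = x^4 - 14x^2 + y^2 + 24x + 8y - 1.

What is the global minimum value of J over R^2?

-134

J(x,y) separates as P(x) + Q(y) − 1, so its minimum is min P + min Q − 1.
P'(x) = 4(x - 2)(x - 1)(x + 3) vanishes at x ∈ {-3, 1, 2}; Q'(y) = 2y + 8 vanishes at y ∈ {-4}.
Local minima of P (where P''>0): P(-3)=-117, P(2)=8. Local minima of Q: Q(-4)=-16.
So the global minimum of J is P(-3) + Q(-4) − 1 = -117 − 16 − 1 = -134, attained at (-3, -4).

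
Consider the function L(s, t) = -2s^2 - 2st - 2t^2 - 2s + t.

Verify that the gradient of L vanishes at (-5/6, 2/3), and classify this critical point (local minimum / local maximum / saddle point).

∇L = (-4s - 2t - 2, -2s - 4t + 1); substituting (-5/6, 2/3) gives ∇L = (0, 0), so (-5/6, 2/3) is indeed a critical point.
The Hessian of L is constant: H = [[-4, -2], [-2, -4]].
det(H) = (-4)·(-4) − (-2)² = 12.
det(H) > 0 and tr(H) = -8 < 0, so H is negative definite and the point is a local maximum.

local maximum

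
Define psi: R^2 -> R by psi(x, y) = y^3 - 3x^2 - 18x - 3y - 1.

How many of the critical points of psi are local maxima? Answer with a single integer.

psi separates as a function of x plus a function of y, so ∇psi=0 decouples.
∂psi/∂x = -6(x + 3) = 0 at x ∈ {-3}; ∂psi/∂y = 3(y - 1)(y + 1) = 0 at y ∈ {-1, 1}.
The Hessian is diagonal: diag(psi_xx, psi_yy). Second derivatives: psi_xx(-3)=-6; psi_yy(-1)=-6, psi_yy(1)=6.
Local maxima occur where both diagonal entries negative: (-3, -1). Count: 1.

1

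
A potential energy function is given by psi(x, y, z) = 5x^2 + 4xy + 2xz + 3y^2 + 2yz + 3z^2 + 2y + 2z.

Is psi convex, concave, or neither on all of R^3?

psi is quadratic, so its Hessian is the constant matrix H = [[10, 4, 2], [4, 6, 2], [2, 2, 6]].
Leading principal minors: 10, 44, 232.
All positive ⇒ H ≻ 0 ⇒ convex.

convex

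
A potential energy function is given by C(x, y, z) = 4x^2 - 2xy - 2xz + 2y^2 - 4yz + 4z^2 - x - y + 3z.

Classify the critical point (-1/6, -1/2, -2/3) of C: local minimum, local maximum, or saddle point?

The Hessian is constant: H = [[8, -2, -2], [-2, 4, -4], [-2, -4, 8]].
Leading principal minors: Δ₁ = 8, Δ₂ = 28, Δ₃ = 48.
All leading minors are positive, so H is positive definite: a local minimum.

local minimum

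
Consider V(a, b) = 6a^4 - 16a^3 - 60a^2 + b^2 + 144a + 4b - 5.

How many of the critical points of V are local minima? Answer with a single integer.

2

V separates as a function of a plus a function of b, so ∇V=0 decouples.
∂V/∂a = 24(a - 3)(a - 1)(a + 2) = 0 at a ∈ {-2, 1, 3}; ∂V/∂b = 2(b + 2) = 0 at b ∈ {-2}.
The Hessian is diagonal: diag(V_aa, V_bb). Second derivatives: V_aa(-2)=360, V_aa(1)=-144, V_aa(3)=240; V_bb(-2)=2.
Local minima occur where both diagonal entries positive: (-2, -2), (3, -2). Count: 2.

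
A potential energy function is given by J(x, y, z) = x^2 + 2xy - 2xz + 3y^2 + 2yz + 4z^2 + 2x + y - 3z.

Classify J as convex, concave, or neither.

J is quadratic, so its Hessian is the constant matrix H = [[2, 2, -2], [2, 6, 2], [-2, 2, 8]].
Leading principal minors: 2, 8, 16.
All positive ⇒ H ≻ 0 ⇒ convex.

convex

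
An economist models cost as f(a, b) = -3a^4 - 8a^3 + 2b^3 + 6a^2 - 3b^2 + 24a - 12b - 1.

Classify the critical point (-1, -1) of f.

saddle point

The mixed partial ∂²f/∂a∂b is 0, so the Hessian at any point is diag(f_aa, f_bb) = diag(12(-3a^2 - 4a + 1), 6(2b - 1)).
At (-1, -1): H = diag(24, -18).
The eigenvalues have opposite signs, so H is indefinite: a saddle point.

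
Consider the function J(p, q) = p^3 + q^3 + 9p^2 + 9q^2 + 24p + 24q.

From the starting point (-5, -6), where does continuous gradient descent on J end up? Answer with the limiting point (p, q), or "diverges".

J is separable, so gradient descent decouples: p follows -∂J/∂p, q follows -∂J/∂q.
∂J/∂p = 3(p + 2)(p + 4); at p=-5 this is 9, so p decreases.
∂J/∂q = 3(q + 2)(q + 4); at q=-6 this is 24, so q decreases.
The p-coordinate has no critical point in that direction and runs off to infinity.

diverges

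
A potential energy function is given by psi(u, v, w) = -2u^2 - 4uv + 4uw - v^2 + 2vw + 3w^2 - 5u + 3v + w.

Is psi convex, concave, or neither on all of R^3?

psi is quadratic, so its Hessian is the constant matrix H = [[-4, -4, 4], [-4, -2, 2], [4, 2, 6]].
Leading principal minors: -4, -8, -64.
Neither pattern holds ⇒ H is indefinite ⇒ neither convex nor concave.

neither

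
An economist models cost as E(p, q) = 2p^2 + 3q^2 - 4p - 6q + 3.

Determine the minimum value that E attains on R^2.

E(p,q) separates as A(p) + B(q) + 3, so its minimum is min A + min B + 3.
A'(p) = 4p - 4 vanishes at p ∈ {1}; B'(q) = 6q - 6 vanishes at q ∈ {1}.
Local minima of A (where A''>0): A(1)=-2. Local minima of B: B(1)=-3.
So the global minimum of E is A(1) + B(1) + 3 = -2 − 3 + 3 = -2, attained at (1, 1).

-2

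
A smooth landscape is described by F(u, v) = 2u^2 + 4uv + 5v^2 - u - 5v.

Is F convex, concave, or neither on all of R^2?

F is quadratic, so its Hessian is the constant matrix H = [[4, 4], [4, 10]].
det(H) = 24, tr(H) = 14.
det(H) > 0 and tr(H) > 0, so H is positive definite everywhere: convex.

convex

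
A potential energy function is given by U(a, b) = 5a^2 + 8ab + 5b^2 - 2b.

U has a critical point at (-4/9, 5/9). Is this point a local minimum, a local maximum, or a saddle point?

local minimum

The Hessian of U is constant: H = [[10, 8], [8, 10]].
det(H) = 10·10 − 8² = 36.
det(H) > 0 and tr(H) = 20 > 0, so H is positive definite and the point is a local minimum.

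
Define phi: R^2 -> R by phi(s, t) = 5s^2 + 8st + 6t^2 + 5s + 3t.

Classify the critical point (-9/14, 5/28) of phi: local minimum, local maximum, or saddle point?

local minimum

The Hessian of phi is constant: H = [[10, 8], [8, 12]].
det(H) = 10·12 − 8² = 56.
det(H) > 0 and tr(H) = 22 > 0, so H is positive definite and the point is a local minimum.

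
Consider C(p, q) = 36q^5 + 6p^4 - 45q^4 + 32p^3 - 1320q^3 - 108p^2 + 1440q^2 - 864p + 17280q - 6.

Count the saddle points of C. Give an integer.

6

C separates as a function of p plus a function of q, so ∇C=0 decouples.
∂C/∂p = 24(p - 3)(p + 3)(p + 4) = 0 at p ∈ {-4, -3, 3}; ∂C/∂q = 180(q - 4)(q - 3)(q + 2)(q + 4) = 0 at q ∈ {-4, -2, 3, 4}.
The Hessian is diagonal: diag(C_pp, C_qq). Second derivatives: C_pp(-4)=168, C_pp(-3)=-144, C_pp(3)=1008; C_qq(-4)=-20160, C_qq(-2)=10800, C_qq(3)=-6300, C_qq(4)=8640.
Saddle points occur where the two diagonal entries have opposite signs: (-4, -4), (-4, 3), (-3, -2), (-3, 4), (3, -4), (3, 3). Count: 6.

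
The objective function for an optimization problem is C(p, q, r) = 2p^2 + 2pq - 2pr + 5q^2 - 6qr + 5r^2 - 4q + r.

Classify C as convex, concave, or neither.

convex

C is quadratic, so its Hessian is the constant matrix H = [[4, 2, -2], [2, 10, -6], [-2, -6, 10]].
Leading principal minors: 4, 36, 224.
All positive ⇒ H ≻ 0 ⇒ convex.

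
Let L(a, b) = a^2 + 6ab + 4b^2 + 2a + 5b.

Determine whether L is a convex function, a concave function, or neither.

L is quadratic, so its Hessian is the constant matrix H = [[2, 6], [6, 8]].
det(H) = -20, tr(H) = 10.
det(H) < 0, so H is indefinite: neither convex nor concave.

neither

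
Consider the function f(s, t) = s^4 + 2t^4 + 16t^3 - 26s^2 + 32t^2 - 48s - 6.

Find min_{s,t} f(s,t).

f(s,t) separates as P(s) + Q(t) − 6, so its minimum is min P + min Q − 6.
P'(s) = 4(s - 4)(s + 1)(s + 3) vanishes at s ∈ {-3, -1, 4}; Q'(t) = 8t(t + 2)(t + 4) vanishes at t ∈ {-4, -2, 0}.
Local minima of P (where P''>0): P(-3)=-9, P(4)=-352. Local minima of Q: Q(-4)=0, Q(0)=0.
So the global minimum of f is P(4) + Q(-4) − 6 = -352 + 0 − 6 = -358, attained at (4, -4).

-358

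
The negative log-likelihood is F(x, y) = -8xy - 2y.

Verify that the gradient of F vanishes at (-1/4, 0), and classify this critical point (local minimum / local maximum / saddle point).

saddle point

∇F = (-8y, -8x - 2); substituting (-1/4, 0) gives ∇F = (0, 0), so (-1/4, 0) is indeed a critical point.
The Hessian of F is constant: H = [[0, -8], [-8, 0]].
det(H) = 0·0 − (-8)² = -64.
Since det(H) < 0, H is indefinite and the critical point is a saddle point.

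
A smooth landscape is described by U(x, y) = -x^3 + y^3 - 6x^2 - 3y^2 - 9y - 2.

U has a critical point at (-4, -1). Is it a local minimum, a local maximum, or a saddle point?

saddle point

The mixed partial ∂²U/∂x∂y is 0, so the Hessian at any point is diag(U_xx, U_yy) = diag(-6(x + 2), 6(y - 1)).
At (-4, -1): H = diag(12, -12).
The eigenvalues have opposite signs, so H is indefinite: a saddle point.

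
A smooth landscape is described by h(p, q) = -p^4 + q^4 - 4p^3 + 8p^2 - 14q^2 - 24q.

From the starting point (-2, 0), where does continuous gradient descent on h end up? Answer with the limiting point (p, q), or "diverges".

(0, 3)

h is separable, so gradient descent decouples: p follows -∂h/∂p, q follows -∂h/∂q.
∂h/∂p = -4p(p - 1)(p + 4); at p=-2 this is -48, so p increases.
∂h/∂q = 4(q - 3)(q + 1)(q + 2); at q=0 this is -24, so q increases.
p converges to its nearest critical value 0 (a local min of the p-part); q converges to 3. The iterate converges to (0, 3).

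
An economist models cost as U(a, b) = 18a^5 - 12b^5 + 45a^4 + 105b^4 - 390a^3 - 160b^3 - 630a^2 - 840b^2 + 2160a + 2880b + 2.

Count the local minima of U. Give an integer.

4

U separates as a function of a plus a function of b, so ∇U=0 decouples.
∂U/∂a = 90(a - 3)(a - 1)(a + 2)(a + 4) = 0 at a ∈ {-4, -2, 1, 3}; ∂U/∂b = -60(b - 4)(b - 3)(b - 2)(b + 2) = 0 at b ∈ {-2, 2, 3, 4}.
The Hessian is diagonal: diag(U_aa, U_bb). Second derivatives: U_aa(-4)=-6300, U_aa(-2)=2700, U_aa(1)=-2700, U_aa(3)=6300; U_bb(-2)=7200, U_bb(2)=-480, U_bb(3)=300, U_bb(4)=-720.
Local minima occur where both diagonal entries positive: (-2, -2), (-2, 3), (3, -2), (3, 3). Count: 4.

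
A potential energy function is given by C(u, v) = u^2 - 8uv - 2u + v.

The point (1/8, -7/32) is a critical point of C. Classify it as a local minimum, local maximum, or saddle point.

saddle point

The Hessian of C is constant: H = [[2, -8], [-8, 0]].
det(H) = 2·0 − (-8)² = -64.
Since det(H) < 0, H is indefinite and the critical point is a saddle point.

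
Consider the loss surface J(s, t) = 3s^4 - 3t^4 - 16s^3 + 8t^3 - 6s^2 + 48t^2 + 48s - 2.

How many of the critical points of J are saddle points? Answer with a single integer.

5

J separates as a function of s plus a function of t, so ∇J=0 decouples.
∂J/∂s = 12(s - 4)(s - 1)(s + 1) = 0 at s ∈ {-1, 1, 4}; ∂J/∂t = -12t(t - 4)(t + 2) = 0 at t ∈ {-2, 0, 4}.
The Hessian is diagonal: diag(J_ss, J_tt). Second derivatives: J_ss(-1)=120, J_ss(1)=-72, J_ss(4)=180; J_tt(-2)=-144, J_tt(0)=96, J_tt(4)=-288.
Saddle points occur where the two diagonal entries have opposite signs: (-1, -2), (-1, 4), (1, 0), (4, -2), (4, 4). Count: 5.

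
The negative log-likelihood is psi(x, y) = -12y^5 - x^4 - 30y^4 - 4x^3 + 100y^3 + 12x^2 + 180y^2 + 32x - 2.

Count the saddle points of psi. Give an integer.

6

psi separates as a function of x plus a function of y, so ∇psi=0 decouples.
∂psi/∂x = -4(x - 2)(x + 1)(x + 4) = 0 at x ∈ {-4, -1, 2}; ∂psi/∂y = -60y(y - 2)(y + 1)(y + 3) = 0 at y ∈ {-3, -1, 0, 2}.
The Hessian is diagonal: diag(psi_xx, psi_yy). Second derivatives: psi_xx(-4)=-72, psi_xx(-1)=36, psi_xx(2)=-72; psi_yy(-3)=1800, psi_yy(-1)=-360, psi_yy(0)=360, psi_yy(2)=-1800.
Saddle points occur where the two diagonal entries have opposite signs: (-4, -3), (-4, 0), (-1, -1), (-1, 2), (2, -3), (2, 0). Count: 6.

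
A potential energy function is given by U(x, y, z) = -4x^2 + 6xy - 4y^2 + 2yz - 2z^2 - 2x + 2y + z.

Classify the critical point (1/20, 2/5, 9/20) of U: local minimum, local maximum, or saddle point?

local maximum

The Hessian is constant: H = [[-8, 6, 0], [6, -8, 2], [0, 2, -4]].
Leading principal minors: Δ₁ = -8, Δ₂ = 28, Δ₃ = -80.
The minors alternate sign starting negative (−, +, −), so H is negative definite: a local maximum.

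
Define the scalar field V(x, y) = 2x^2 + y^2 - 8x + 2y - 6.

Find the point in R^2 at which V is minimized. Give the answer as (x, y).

V(x,y) separates as P(x) + Q(y) − 6, so its minimum is min P + min Q − 6.
P'(x) = 4x - 8 vanishes at x ∈ {2}; Q'(y) = 2y + 2 vanishes at y ∈ {-1}.
Local minima of P (where P''>0): P(2)=-8. Local minima of Q: Q(-1)=-1.
So the global minimum of V is P(2) + Q(-1) − 6 = -8 − 1 − 6 = -15, attained at (2, -1).

(2, -1)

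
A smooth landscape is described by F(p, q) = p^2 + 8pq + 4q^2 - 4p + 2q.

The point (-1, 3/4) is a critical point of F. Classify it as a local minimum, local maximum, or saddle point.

saddle point

The Hessian of F is constant: H = [[2, 8], [8, 8]].
det(H) = 2·8 − 8² = -48.
Since det(H) < 0, H is indefinite and the critical point is a saddle point.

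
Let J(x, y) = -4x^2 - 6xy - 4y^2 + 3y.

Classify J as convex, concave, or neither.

J is quadratic, so its Hessian is the constant matrix H = [[-8, -6], [-6, -8]].
det(H) = 28, tr(H) = -16.
det(H) > 0 and tr(H) < 0, so H is negative definite everywhere: concave.

concave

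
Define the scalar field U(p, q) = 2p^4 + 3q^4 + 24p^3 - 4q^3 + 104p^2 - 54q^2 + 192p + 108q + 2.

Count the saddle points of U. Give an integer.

4

U separates as a function of p plus a function of q, so ∇U=0 decouples.
∂U/∂p = 8(p + 2)(p + 3)(p + 4) = 0 at p ∈ {-4, -3, -2}; ∂U/∂q = 12(q - 3)(q - 1)(q + 3) = 0 at q ∈ {-3, 1, 3}.
The Hessian is diagonal: diag(U_pp, U_qq). Second derivatives: U_pp(-4)=16, U_pp(-3)=-8, U_pp(-2)=16; U_qq(-3)=288, U_qq(1)=-96, U_qq(3)=144.
Saddle points occur where the two diagonal entries have opposite signs: (-4, 1), (-3, -3), (-3, 3), (-2, 1). Count: 4.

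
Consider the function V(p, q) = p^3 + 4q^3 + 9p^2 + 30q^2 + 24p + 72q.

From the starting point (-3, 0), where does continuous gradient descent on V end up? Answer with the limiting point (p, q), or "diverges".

V is separable, so gradient descent decouples: p follows -∂V/∂p, q follows -∂V/∂q.
∂V/∂p = 3(p + 2)(p + 4); at p=-3 this is -3, so p increases.
∂V/∂q = 12(q + 2)(q + 3); at q=0 this is 72, so q decreases.
p converges to its nearest critical value -2 (a local min of the p-part); q converges to -2. The iterate converges to (-2, -2).

(-2, -2)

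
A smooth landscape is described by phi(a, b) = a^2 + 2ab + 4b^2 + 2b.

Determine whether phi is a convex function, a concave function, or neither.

convex

phi is quadratic, so its Hessian is the constant matrix H = [[2, 2], [2, 8]].
det(H) = 12, tr(H) = 10.
det(H) > 0 and tr(H) > 0, so H is positive definite everywhere: convex.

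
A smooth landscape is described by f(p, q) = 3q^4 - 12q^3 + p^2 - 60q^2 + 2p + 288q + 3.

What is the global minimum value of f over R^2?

-835

f(p,q) separates as A(p) + B(q) + 3, so its minimum is min A + min B + 3.
A'(p) = 2p + 2 vanishes at p ∈ {-1}; B'(q) = 12(q - 4)(q - 2)(q + 3) vanishes at q ∈ {-3, 2, 4}.
Local minima of A (where A''>0): A(-1)=-1. Local minima of B: B(-3)=-837, B(4)=192.
So the global minimum of f is A(-1) + B(-3) + 3 = -1 − 837 + 3 = -835, attained at (-1, -3).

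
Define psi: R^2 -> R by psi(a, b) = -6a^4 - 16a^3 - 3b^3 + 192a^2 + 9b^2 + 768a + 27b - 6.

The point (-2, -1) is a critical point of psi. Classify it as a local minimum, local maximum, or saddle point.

The mixed partial ∂²psi/∂a∂b is 0, so the Hessian at any point is diag(psi_aa, psi_bb) = diag(24(-3a^2 - 4a + 16), 18(-b + 1)).
At (-2, -1): H = diag(288, 36).
Both eigenvalues are positive, so H is positive definite: a local minimum.

local minimum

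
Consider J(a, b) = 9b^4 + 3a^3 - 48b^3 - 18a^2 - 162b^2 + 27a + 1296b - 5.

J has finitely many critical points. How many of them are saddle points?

3

J separates as a function of a plus a function of b, so ∇J=0 decouples.
∂J/∂a = 9(a - 3)(a - 1) = 0 at a ∈ {1, 3}; ∂J/∂b = 36(b - 4)(b - 3)(b + 3) = 0 at b ∈ {-3, 3, 4}.
The Hessian is diagonal: diag(J_aa, J_bb). Second derivatives: J_aa(1)=-18, J_aa(3)=18; J_bb(-3)=1512, J_bb(3)=-216, J_bb(4)=252.
Saddle points occur where the two diagonal entries have opposite signs: (1, -3), (1, 4), (3, 3). Count: 3.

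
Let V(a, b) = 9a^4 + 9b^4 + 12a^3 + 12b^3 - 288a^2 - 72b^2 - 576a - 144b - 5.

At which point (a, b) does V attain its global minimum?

V(a,b) separates as P(a) + Q(b) − 5, so its minimum is min P + min Q − 5.
P'(a) = 36(a - 4)(a + 1)(a + 4) vanishes at a ∈ {-4, -1, 4}; Q'(b) = 36(b - 2)(b + 1)(b + 2) vanishes at b ∈ {-2, -1, 2}.
Local minima of P (where P''>0): P(-4)=-768, P(4)=-3840. Local minima of Q: Q(-2)=48, Q(2)=-336.
So the global minimum of V is P(4) + Q(2) − 5 = -3840 − 336 − 5 = -4181, attained at (4, 2).

(4, 2)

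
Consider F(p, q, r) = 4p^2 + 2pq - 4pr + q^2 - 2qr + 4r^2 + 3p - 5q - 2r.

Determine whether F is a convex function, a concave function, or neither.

convex

F is quadratic, so its Hessian is the constant matrix H = [[8, 2, -4], [2, 2, -2], [-4, -2, 8]].
Leading principal minors: 8, 12, 64.
All positive ⇒ H ≻ 0 ⇒ convex.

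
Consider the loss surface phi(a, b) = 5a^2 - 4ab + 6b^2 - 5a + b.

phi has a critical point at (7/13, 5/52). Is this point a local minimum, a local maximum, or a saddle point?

local minimum

The Hessian of phi is constant: H = [[10, -4], [-4, 12]].
det(H) = 10·12 − (-4)² = 104.
det(H) > 0 and tr(H) = 22 > 0, so H is positive definite and the point is a local minimum.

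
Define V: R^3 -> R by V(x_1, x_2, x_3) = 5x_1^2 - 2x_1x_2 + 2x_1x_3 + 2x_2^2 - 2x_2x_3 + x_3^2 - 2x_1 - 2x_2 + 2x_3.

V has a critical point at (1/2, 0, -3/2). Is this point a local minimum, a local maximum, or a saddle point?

local minimum

The Hessian is constant: H = [[10, -2, 2], [-2, 4, -2], [2, -2, 2]].
Leading principal minors: Δ₁ = 10, Δ₂ = 36, Δ₃ = 32.
All leading minors are positive, so H is positive definite: a local minimum.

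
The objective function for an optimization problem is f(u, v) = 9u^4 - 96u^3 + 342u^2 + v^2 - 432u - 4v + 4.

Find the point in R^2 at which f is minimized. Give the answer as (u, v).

f(u,v) separates as P(u) + Q(v) + 4, so its minimum is min P + min Q + 4.
P'(u) = 36(u - 4)(u - 3)(u - 1) vanishes at u ∈ {1, 3, 4}; Q'(v) = 2v - 4 vanishes at v ∈ {2}.
Local minima of P (where P''>0): P(1)=-177, P(4)=-96. Local minima of Q: Q(2)=-4.
So the global minimum of f is P(1) + Q(2) + 4 = -177 − 4 + 4 = -177, attained at (1, 2).

(1, 2)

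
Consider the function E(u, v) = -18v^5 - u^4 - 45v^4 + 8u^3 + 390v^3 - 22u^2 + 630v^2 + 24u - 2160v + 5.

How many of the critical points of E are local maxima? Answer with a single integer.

E separates as a function of u plus a function of v, so ∇E=0 decouples.
∂E/∂u = -4(u - 3)(u - 2)(u - 1) = 0 at u ∈ {1, 2, 3}; ∂E/∂v = -90(v - 3)(v - 1)(v + 2)(v + 4) = 0 at v ∈ {-4, -2, 1, 3}.
The Hessian is diagonal: diag(E_uu, E_vv). Second derivatives: E_uu(1)=-8, E_uu(2)=4, E_uu(3)=-8; E_vv(-4)=6300, E_vv(-2)=-2700, E_vv(1)=2700, E_vv(3)=-6300.
Local maxima occur where both diagonal entries negative: (1, -2), (1, 3), (3, -2), (3, 3). Count: 4.

4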